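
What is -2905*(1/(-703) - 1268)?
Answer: 2589531525/703 ≈ 3.6835e+6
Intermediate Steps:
-2905*(1/(-703) - 1268) = -2905*(-1/703 - 1268) = -2905*(-891405/703) = 2589531525/703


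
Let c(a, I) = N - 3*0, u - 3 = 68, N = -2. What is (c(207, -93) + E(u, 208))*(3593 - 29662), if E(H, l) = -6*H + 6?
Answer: 11001118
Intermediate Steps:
u = 71 (u = 3 + 68 = 71)
E(H, l) = 6 - 6*H
c(a, I) = -2 (c(a, I) = -2 - 3*0 = -2 + 0 = -2)
(c(207, -93) + E(u, 208))*(3593 - 29662) = (-2 + (6 - 6*71))*(3593 - 29662) = (-2 + (6 - 426))*(-26069) = (-2 - 420)*(-26069) = -422*(-26069) = 11001118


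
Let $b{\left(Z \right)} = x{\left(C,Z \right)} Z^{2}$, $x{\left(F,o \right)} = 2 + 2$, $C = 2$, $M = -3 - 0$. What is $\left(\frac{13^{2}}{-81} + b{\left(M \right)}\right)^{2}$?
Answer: $\frac{7546009}{6561} \approx 1150.1$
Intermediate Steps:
$M = -3$ ($M = -3 + 0 = -3$)
$x{\left(F,o \right)} = 4$
$b{\left(Z \right)} = 4 Z^{2}$
$\left(\frac{13^{2}}{-81} + b{\left(M \right)}\right)^{2} = \left(\frac{13^{2}}{-81} + 4 \left(-3\right)^{2}\right)^{2} = \left(169 \left(- \frac{1}{81}\right) + 4 \cdot 9\right)^{2} = \left(- \frac{169}{81} + 36\right)^{2} = \left(\frac{2747}{81}\right)^{2} = \frac{7546009}{6561}$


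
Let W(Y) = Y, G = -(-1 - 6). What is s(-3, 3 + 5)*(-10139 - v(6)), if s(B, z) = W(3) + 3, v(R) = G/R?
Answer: -60841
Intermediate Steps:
G = 7 (G = -1*(-7) = 7)
v(R) = 7/R
s(B, z) = 6 (s(B, z) = 3 + 3 = 6)
s(-3, 3 + 5)*(-10139 - v(6)) = 6*(-10139 - 7/6) = 6*(-60841/6) = -60841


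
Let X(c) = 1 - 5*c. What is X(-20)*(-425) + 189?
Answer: -42736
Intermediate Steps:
X(-20)*(-425) + 189 = (1 - 5*(-20))*(-425) + 189 = (1 + 100)*(-425) + 189 = 101*(-425) + 189 = -42925 + 189 = -42736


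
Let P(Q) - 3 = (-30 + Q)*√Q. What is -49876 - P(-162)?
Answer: -49879 + 1728*I*√2 ≈ -49879.0 + 2443.8*I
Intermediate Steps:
P(Q) = 3 + √Q*(-30 + Q) (P(Q) = 3 + (-30 + Q)*√Q = 3 + √Q*(-30 + Q))
-49876 - P(-162) = -49876 - (3 + (-162)^(3/2) - 270*I*√2) = -49876 - (3 - 1458*I*√2 - 270*I*√2) = -49876 - (3 - 1728*I*√2) = -49876 + (-3 + 1728*I*√2) = -49879 + 1728*I*√2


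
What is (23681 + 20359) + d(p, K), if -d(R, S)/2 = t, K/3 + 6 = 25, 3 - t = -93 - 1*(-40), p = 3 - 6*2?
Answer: 43928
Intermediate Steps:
p = -9 (p = 3 - 12 = -9)
t = 56 (t = 3 - (-93 - 1*(-40)) = 3 - (-93 + 40) = 3 - 1*(-53) = 3 + 53 = 56)
K = 57 (K = -18 + 3*25 = -18 + 75 = 57)
d(R, S) = -112 (d(R, S) = -2*56 = -112)
(23681 + 20359) + d(p, K) = (23681 + 20359) - 112 = 44040 - 112 = 43928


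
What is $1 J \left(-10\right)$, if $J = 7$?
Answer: $-70$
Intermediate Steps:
$1 J \left(-10\right) = 1 \cdot 7 \left(-10\right) = 7 \left(-10\right) = -70$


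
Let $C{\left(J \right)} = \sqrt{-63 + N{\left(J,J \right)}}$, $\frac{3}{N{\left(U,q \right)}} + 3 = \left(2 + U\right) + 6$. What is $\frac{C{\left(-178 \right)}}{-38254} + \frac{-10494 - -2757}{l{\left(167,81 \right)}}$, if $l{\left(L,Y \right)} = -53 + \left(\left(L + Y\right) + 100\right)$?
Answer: $- \frac{7737}{295} - \frac{i \sqrt{1886046}}{6617942} \approx -26.227 - 0.00020752 i$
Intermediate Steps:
$l{\left(L,Y \right)} = 47 + L + Y$ ($l{\left(L,Y \right)} = -53 + \left(100 + L + Y\right) = 47 + L + Y$)
$N{\left(U,q \right)} = \frac{3}{5 + U}$ ($N{\left(U,q \right)} = \frac{3}{-3 + \left(\left(2 + U\right) + 6\right)} = \frac{3}{-3 + \left(8 + U\right)} = \frac{3}{5 + U}$)
$C{\left(J \right)} = \sqrt{-63 + \frac{3}{5 + J}}$
$\frac{C{\left(-178 \right)}}{-38254} + \frac{-10494 - -2757}{l{\left(167,81 \right)}} = \frac{\sqrt{-63 + \frac{3}{5 - 178}}}{-38254} + \frac{-10494 - -2757}{47 + 167 + 81} = \sqrt{-63 + \frac{3}{-173}} \left(- \frac{1}{38254}\right) + \frac{-10494 + 2757}{295} = \sqrt{-63 + 3 \left(- \frac{1}{173}\right)} \left(- \frac{1}{38254}\right) - \frac{7737}{295} = \sqrt{-63 - \frac{3}{173}} \left(- \frac{1}{38254}\right) - \frac{7737}{295} = \sqrt{- \frac{10902}{173}} \left(- \frac{1}{38254}\right) - \frac{7737}{295} = \frac{i \sqrt{1886046}}{173} \left(- \frac{1}{38254}\right) - \frac{7737}{295} = - \frac{i \sqrt{1886046}}{6617942} - \frac{7737}{295} = - \frac{7737}{295} - \frac{i \sqrt{1886046}}{6617942}$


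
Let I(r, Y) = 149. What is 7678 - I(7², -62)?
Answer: 7529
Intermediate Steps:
7678 - I(7², -62) = 7678 - 1*149 = 7678 - 149 = 7529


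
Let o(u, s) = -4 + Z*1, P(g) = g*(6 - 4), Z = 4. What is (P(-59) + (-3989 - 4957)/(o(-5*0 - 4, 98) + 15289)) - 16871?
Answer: -259753767/15289 ≈ -16990.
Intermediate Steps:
P(g) = 2*g (P(g) = g*2 = 2*g)
o(u, s) = 0 (o(u, s) = -4 + 4*1 = -4 + 4 = 0)
(P(-59) + (-3989 - 4957)/(o(-5*0 - 4, 98) + 15289)) - 16871 = (2*(-59) + (-3989 - 4957)/(0 + 15289)) - 16871 = (-118 - 8946/15289) - 16871 = -1813048/15289 - 16871 = -259753767/15289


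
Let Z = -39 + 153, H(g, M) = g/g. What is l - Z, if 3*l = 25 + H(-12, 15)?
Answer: -316/3 ≈ -105.33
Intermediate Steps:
H(g, M) = 1
l = 26/3 (l = (25 + 1)/3 = (⅓)*26 = 26/3 ≈ 8.6667)
Z = 114
l - Z = 26/3 - 1*114 = 26/3 - 114 = -316/3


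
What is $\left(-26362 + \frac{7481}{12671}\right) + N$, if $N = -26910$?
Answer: $- \frac{675002031}{12671} \approx -53271.0$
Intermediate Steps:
$\left(-26362 + \frac{7481}{12671}\right) + N = \left(-26362 + \frac{7481}{12671}\right) - 26910 = - \frac{334025421}{12671} - 26910 = - \frac{675002031}{12671}$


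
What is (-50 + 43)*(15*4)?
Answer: -420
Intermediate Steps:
(-50 + 43)*(15*4) = -7*60 = -420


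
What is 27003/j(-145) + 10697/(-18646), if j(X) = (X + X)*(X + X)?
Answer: -198059881/784064300 ≈ -0.25261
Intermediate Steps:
j(X) = 4*X² (j(X) = (2*X)*(2*X) = 4*X²)
27003/j(-145) + 10697/(-18646) = 27003/((4*(-145)²)) + 10697/(-18646) = 27003/((4*21025)) + 10697*(-1/18646) = 27003/84100 - 10697/18646 = -198059881/784064300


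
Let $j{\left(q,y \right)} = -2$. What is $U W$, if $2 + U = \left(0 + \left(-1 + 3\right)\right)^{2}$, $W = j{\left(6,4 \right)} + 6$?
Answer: $8$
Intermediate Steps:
$W = 4$ ($W = -2 + 6 = 4$)
$U = 2$ ($U = -2 + \left(0 + \left(-1 + 3\right)\right)^{2} = -2 + \left(0 + 2\right)^{2} = -2 + 2^{2} = -2 + 4 = 2$)
$U W = 2 \cdot 4 = 8$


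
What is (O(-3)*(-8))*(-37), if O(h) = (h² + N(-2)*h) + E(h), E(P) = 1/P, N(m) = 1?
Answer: 5032/3 ≈ 1677.3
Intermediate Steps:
O(h) = h + 1/h + h² (O(h) = (h² + 1*h) + 1/h = (h² + h) + 1/h = (h + h²) + 1/h = h + 1/h + h²)
(O(-3)*(-8))*(-37) = ((-3 + 1/(-3) + (-3)²)*(-8))*(-37) = ((-3 - ⅓ + 9)*(-8))*(-37) = ((17/3)*(-8))*(-37) = -136/3*(-37) = 5032/3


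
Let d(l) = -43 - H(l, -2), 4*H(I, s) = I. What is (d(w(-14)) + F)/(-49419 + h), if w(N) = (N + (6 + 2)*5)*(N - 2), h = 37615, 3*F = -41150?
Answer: 40967/35412 ≈ 1.1569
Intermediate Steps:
F = -41150/3 (F = (⅓)*(-41150) = -41150/3 ≈ -13717.)
H(I, s) = I/4
w(N) = (-2 + N)*(40 + N) (w(N) = (N + 8*5)*(-2 + N) = (N + 40)*(-2 + N) = (40 + N)*(-2 + N) = (-2 + N)*(40 + N))
d(l) = -43 - l/4
(d(w(-14)) + F)/(-49419 + h) = ((-43 - (-80 + (-14)² + 38*(-14))/4) - 41150/3)/(-49419 + 37615) = ((-43 - (-80 + 196 - 532)/4) - 41150/3)/(-11804) = ((-43 - ¼*(-416)) - 41150/3)*(-1/11804) = ((-43 + 104) - 41150/3)*(-1/11804) = (61 - 41150/3)*(-1/11804) = -40967/3*(-1/11804) = 40967/35412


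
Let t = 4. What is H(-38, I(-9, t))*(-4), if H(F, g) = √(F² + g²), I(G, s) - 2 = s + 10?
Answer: -40*√17 ≈ -164.92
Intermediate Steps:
I(G, s) = 12 + s (I(G, s) = 2 + (s + 10) = 2 + (10 + s) = 12 + s)
H(-38, I(-9, t))*(-4) = √((-38)² + (12 + 4)²)*(-4) = √(1444 + 16²)*(-4) = √(1444 + 256)*(-4) = √1700*(-4) = (10*√17)*(-4) = -40*√17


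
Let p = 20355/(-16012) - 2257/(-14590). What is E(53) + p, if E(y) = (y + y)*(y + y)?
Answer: 1312319099257/116807540 ≈ 11235.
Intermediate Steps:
p = -130420183/116807540 (p = 20355*(-1/16012) - 2257*(-1/14590) = -20355/16012 + 2257/14590 = -130420183/116807540 ≈ -1.1165)
E(y) = 4*y² (E(y) = (2*y)*(2*y) = 4*y²)
E(53) + p = 4*53² - 130420183/116807540 = 4*2809 - 130420183/116807540 = 11236 - 130420183/116807540 = 1312319099257/116807540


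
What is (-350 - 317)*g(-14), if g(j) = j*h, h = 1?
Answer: 9338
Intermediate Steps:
g(j) = j (g(j) = j*1 = j)
(-350 - 317)*g(-14) = (-350 - 317)*(-14) = -667*(-14) = 9338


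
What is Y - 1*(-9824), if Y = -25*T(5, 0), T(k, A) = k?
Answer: 9699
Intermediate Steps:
Y = -125 (Y = -25*5 = -125)
Y - 1*(-9824) = -125 - 1*(-9824) = -125 + 9824 = 9699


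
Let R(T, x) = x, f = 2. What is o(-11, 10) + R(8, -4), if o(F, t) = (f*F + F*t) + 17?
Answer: -119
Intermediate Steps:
o(F, t) = 17 + 2*F + F*t (o(F, t) = (2*F + F*t) + 17 = 17 + 2*F + F*t)
o(-11, 10) + R(8, -4) = (17 + 2*(-11) - 11*10) - 4 = (17 - 22 - 110) - 4 = -115 - 4 = -119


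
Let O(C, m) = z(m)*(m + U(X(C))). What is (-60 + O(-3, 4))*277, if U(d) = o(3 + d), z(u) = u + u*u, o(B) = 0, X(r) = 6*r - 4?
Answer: 5540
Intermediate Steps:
X(r) = -4 + 6*r
z(u) = u + u**2
U(d) = 0
O(C, m) = m**2*(1 + m) (O(C, m) = (m*(1 + m))*(m + 0) = (m*(1 + m))*m = m**2*(1 + m))
(-60 + O(-3, 4))*277 = (-60 + 4**2*(1 + 4))*277 = (-60 + 16*5)*277 = (-60 + 80)*277 = 20*277 = 5540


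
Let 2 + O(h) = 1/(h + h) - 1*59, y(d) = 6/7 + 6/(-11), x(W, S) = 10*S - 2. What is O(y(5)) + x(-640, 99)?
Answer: 44573/48 ≈ 928.60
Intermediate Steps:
x(W, S) = -2 + 10*S
y(d) = 24/77 (y(d) = 6*(1/7) + 6*(-1/11) = 6/7 - 6/11 = 24/77)
O(h) = -61 + 1/(2*h) (O(h) = -2 + (1/(h + h) - 1*59) = -2 + (1/(2*h) - 59) = -2 + (-59 + 1/(2*h)) = -61 + 1/(2*h))
O(y(5)) + x(-640, 99) = (-61 + 1/(2*(24/77))) + (-2 + 10*99) = (-61 + (1/2)*(77/24)) + (-2 + 990) = (-61 + 77/48) + 988 = -2851/48 + 988 = 44573/48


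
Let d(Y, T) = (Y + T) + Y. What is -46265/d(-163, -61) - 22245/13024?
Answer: 593946545/5040288 ≈ 117.84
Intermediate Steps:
d(Y, T) = T + 2*Y (d(Y, T) = (T + Y) + Y = T + 2*Y)
-46265/d(-163, -61) - 22245/13024 = -46265/(-61 + 2*(-163)) - 22245/13024 = -46265/(-61 - 326) - 22245*1/13024 = -46265/(-387) - 22245/13024 = -46265*(-1/387) - 22245/13024 = 46265/387 - 22245/13024 = 593946545/5040288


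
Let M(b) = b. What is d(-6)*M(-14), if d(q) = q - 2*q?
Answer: -84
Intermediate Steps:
d(q) = -q
d(-6)*M(-14) = -1*(-6)*(-14) = 6*(-14) = -84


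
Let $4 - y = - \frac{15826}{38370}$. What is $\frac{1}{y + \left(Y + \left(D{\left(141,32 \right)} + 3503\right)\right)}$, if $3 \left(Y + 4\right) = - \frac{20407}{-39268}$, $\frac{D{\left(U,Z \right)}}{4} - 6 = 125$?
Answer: $\frac{753356580}{3034208178109} \approx 0.00024829$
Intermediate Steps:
$D{\left(U,Z \right)} = 524$ ($D{\left(U,Z \right)} = 24 + 4 \cdot 125 = 24 + 500 = 524$)
$y = \frac{84653}{19185}$ ($y = 4 - - \frac{15826}{38370} = 4 - \left(-15826\right) \frac{1}{38370} = 4 - - \frac{7913}{19185} = 4 + \frac{7913}{19185} = \frac{84653}{19185} \approx 4.4125$)
$Y = - \frac{450809}{117804}$ ($Y = -4 + \frac{\left(-20407\right) \frac{1}{-39268}}{3} = -4 + \frac{\left(-20407\right) \left(- \frac{1}{39268}\right)}{3} = -4 + \frac{1}{3} \cdot \frac{20407}{39268} = -4 + \frac{20407}{117804} = - \frac{450809}{117804} \approx -3.8268$)
$\frac{1}{y + \left(Y + \left(D{\left(141,32 \right)} + 3503\right)\right)} = \frac{1}{\frac{84653}{19185} + \left(- \frac{450809}{117804} + \left(524 + 3503\right)\right)} = \frac{1}{\frac{84653}{19185} + \left(- \frac{450809}{117804} + 4027\right)} = \frac{1}{\frac{84653}{19185} + \frac{473945899}{117804}} = \frac{1}{\frac{3034208178109}{753356580}} = \frac{753356580}{3034208178109}$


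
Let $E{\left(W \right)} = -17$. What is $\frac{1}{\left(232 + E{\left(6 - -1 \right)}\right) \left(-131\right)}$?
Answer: $- \frac{1}{28165} \approx -3.5505 \cdot 10^{-5}$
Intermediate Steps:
$\frac{1}{\left(232 + E{\left(6 - -1 \right)}\right) \left(-131\right)} = \frac{1}{\left(232 - 17\right) \left(-131\right)} = \frac{1}{215 \left(-131\right)} = \frac{1}{-28165} = - \frac{1}{28165}$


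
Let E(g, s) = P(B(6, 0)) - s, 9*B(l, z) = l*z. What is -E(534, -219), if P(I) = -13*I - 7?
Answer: -212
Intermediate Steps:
B(l, z) = l*z/9 (B(l, z) = (l*z)/9 = l*z/9)
P(I) = -7 - 13*I
E(g, s) = -7 - s (E(g, s) = (-7 - 13*6*0/9) - s = (-7 - 13*0) - s = (-7 + 0) - s = -7 - s)
-E(534, -219) = -(-7 - 1*(-219)) = -(-7 + 219) = -1*212 = -212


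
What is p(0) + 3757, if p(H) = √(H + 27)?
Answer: 3757 + 3*√3 ≈ 3762.2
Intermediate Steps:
p(H) = √(27 + H)
p(0) + 3757 = √(27 + 0) + 3757 = √27 + 3757 = 3*√3 + 3757 = 3757 + 3*√3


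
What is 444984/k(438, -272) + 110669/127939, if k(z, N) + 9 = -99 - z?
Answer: -1354056731/1663207 ≈ -814.12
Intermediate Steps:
k(z, N) = -108 - z (k(z, N) = -9 + (-99 - z) = -108 - z)
444984/k(438, -272) + 110669/127939 = 444984/(-108 - 1*438) + 110669/127939 = 444984/(-108 - 438) + 110669*(1/127939) = 444984/(-546) + 110669/127939 = 444984*(-1/546) + 110669/127939 = -74164/91 + 110669/127939 = -1354056731/1663207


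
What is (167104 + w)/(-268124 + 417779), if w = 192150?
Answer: 359254/149655 ≈ 2.4005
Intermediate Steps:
(167104 + w)/(-268124 + 417779) = (167104 + 192150)/(-268124 + 417779) = 359254/149655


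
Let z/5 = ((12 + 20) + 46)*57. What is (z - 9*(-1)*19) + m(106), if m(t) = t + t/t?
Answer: 22508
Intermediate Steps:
m(t) = 1 + t (m(t) = t + 1 = 1 + t)
z = 22230 (z = 5*(((12 + 20) + 46)*57) = 5*((32 + 46)*57) = 5*(78*57) = 5*4446 = 22230)
(z - 9*(-1)*19) + m(106) = (22230 - 9*(-1)*19) + (1 + 106) = (22230 - 3*(-3)*19) + 107 = (22230 + 9*19) + 107 = (22230 + 171) + 107 = 22401 + 107 = 22508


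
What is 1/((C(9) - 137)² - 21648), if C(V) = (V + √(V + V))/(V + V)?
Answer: -3908340/11780993137 + 58968*√2/11780993137 ≈ -0.00032467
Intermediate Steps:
C(V) = (V + √2*√V)/(2*V) (C(V) = (V + √(2*V))/((2*V)) = (V + √2*√V)*(1/(2*V)) = (V + √2*√V)/(2*V))
1/((C(9) - 137)² - 21648) = 1/(((½ + √2/(2*√9)) - 137)² - 21648) = 1/(((½ + (½)*√2*(⅓)) - 137)² - 21648) = 1/(((½ + √2/6) - 137)² - 21648) = 1/((-273/2 + √2/6)² - 21648) = 1/(-21648 + (-273/2 + √2/6)²)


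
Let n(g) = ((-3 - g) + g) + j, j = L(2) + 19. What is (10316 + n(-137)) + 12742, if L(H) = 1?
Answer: 23075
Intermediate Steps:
j = 20 (j = 1 + 19 = 20)
n(g) = 17 (n(g) = ((-3 - g) + g) + 20 = -3 + 20 = 17)
(10316 + n(-137)) + 12742 = (10316 + 17) + 12742 = 10333 + 12742 = 23075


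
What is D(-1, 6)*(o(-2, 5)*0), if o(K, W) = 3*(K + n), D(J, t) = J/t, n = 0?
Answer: 0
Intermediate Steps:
o(K, W) = 3*K (o(K, W) = 3*(K + 0) = 3*K)
D(-1, 6)*(o(-2, 5)*0) = (-1/6)*((3*(-2))*0) = (-1*1/6)*(-6*0) = -1/6*0 = 0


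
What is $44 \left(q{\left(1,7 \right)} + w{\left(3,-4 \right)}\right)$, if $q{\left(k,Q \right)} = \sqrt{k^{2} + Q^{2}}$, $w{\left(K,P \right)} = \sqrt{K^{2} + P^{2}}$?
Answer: $220 + 220 \sqrt{2} \approx 531.13$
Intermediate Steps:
$q{\left(k,Q \right)} = \sqrt{Q^{2} + k^{2}}$
$44 \left(q{\left(1,7 \right)} + w{\left(3,-4 \right)}\right) = 44 \left(\sqrt{7^{2} + 1^{2}} + \sqrt{3^{2} + \left(-4\right)^{2}}\right) = 44 \left(\sqrt{49 + 1} + \sqrt{9 + 16}\right) = 44 \left(\sqrt{50} + \sqrt{25}\right) = 44 \left(5 \sqrt{2} + 5\right) = 44 \left(5 + 5 \sqrt{2}\right) = 220 + 220 \sqrt{2}$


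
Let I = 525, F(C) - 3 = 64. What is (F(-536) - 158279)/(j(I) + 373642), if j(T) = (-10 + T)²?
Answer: -158212/638867 ≈ -0.24764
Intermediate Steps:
F(C) = 67 (F(C) = 3 + 64 = 67)
(F(-536) - 158279)/(j(I) + 373642) = (67 - 158279)/((-10 + 525)² + 373642) = -158212/(515² + 373642) = -158212/(265225 + 373642) = -158212/638867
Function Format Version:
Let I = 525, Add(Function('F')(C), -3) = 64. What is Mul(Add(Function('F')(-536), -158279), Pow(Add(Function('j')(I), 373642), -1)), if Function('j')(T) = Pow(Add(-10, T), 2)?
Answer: Rational(-158212, 638867) ≈ -0.24764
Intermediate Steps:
Function('F')(C) = 67 (Function('F')(C) = Add(3, 64) = 67)
Mul(Add(Function('F')(-536), -158279), Pow(Add(Function('j')(I), 373642), -1)) = Mul(Add(67, -158279), Pow(Add(Pow(Add(-10, 525), 2), 373642), -1)) = Mul(-158212, Pow(Add(Pow(515, 2), 373642), -1)) = Mul(-158212, Pow(Add(265225, 373642), -1)) = Mul(-158212, Pow(638867, -1)) = Mul(-158212, Rational(1, 638867)) = Rational(-158212, 638867)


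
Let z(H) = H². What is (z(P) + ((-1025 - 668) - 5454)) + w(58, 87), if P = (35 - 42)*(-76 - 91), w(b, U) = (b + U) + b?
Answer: 1359617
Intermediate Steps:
w(b, U) = U + 2*b (w(b, U) = (U + b) + b = U + 2*b)
P = 1169 (P = -7*(-167) = 1169)
(z(P) + ((-1025 - 668) - 5454)) + w(58, 87) = (1169² + ((-1025 - 668) - 5454)) + (87 + 2*58) = (1366561 + (-1693 - 5454)) + (87 + 116) = (1366561 - 7147) + 203 = 1359414 + 203 = 1359617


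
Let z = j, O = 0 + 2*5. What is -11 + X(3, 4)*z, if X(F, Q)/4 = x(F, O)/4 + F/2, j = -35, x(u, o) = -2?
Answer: -151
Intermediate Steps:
O = 10 (O = 0 + 10 = 10)
X(F, Q) = -2 + 2*F (X(F, Q) = 4*(-2/4 + F/2) = 4*(-2*1/4 + F*(1/2)) = 4*(-1/2 + F/2) = -2 + 2*F)
z = -35
-11 + X(3, 4)*z = -11 + (-2 + 2*3)*(-35) = -11 + (-2 + 6)*(-35) = -11 + 4*(-35) = -11 - 140 = -151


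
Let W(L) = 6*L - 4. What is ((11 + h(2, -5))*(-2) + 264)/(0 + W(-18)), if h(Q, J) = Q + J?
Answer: -31/14 ≈ -2.2143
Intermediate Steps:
W(L) = -4 + 6*L
h(Q, J) = J + Q
((11 + h(2, -5))*(-2) + 264)/(0 + W(-18)) = ((11 + (-5 + 2))*(-2) + 264)/(0 + (-4 + 6*(-18))) = ((11 - 3)*(-2) + 264)/(0 + (-4 - 108)) = (8*(-2) + 264)/(0 - 112) = (-16 + 264)/(-112) = 248*(-1/112) = -31/14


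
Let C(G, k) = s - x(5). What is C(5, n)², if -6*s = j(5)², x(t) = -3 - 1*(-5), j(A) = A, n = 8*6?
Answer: 1369/36 ≈ 38.028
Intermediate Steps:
n = 48
x(t) = 2 (x(t) = -3 + 5 = 2)
s = -25/6 (s = -⅙*5² = -⅙*25 = -25/6 ≈ -4.1667)
C(G, k) = -37/6 (C(G, k) = -25/6 - 1*2 = -25/6 - 2 = -37/6)
C(5, n)² = (-37/6)² = 1369/36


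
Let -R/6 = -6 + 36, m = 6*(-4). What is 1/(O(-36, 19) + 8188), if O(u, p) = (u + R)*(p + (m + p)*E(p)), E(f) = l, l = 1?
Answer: 1/5164 ≈ 0.00019365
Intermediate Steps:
m = -24
E(f) = 1
R = -180 (R = -6*(-6 + 36) = -6*30 = -180)
O(u, p) = (-180 + u)*(-24 + 2*p) (O(u, p) = (u - 180)*(p + (-24 + p)*1) = (-180 + u)*(p + (-24 + p)) = (-180 + u)*(-24 + 2*p))
1/(O(-36, 19) + 8188) = 1/((4320 - 360*19 - 24*(-36) + 2*19*(-36)) + 8188) = 1/((4320 - 6840 + 864 - 1368) + 8188) = 1/(-3024 + 8188) = 1/5164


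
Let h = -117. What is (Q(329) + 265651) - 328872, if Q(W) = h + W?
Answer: -63009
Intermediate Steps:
Q(W) = -117 + W
(Q(329) + 265651) - 328872 = ((-117 + 329) + 265651) - 328872 = (212 + 265651) - 328872 = 265863 - 328872 = -63009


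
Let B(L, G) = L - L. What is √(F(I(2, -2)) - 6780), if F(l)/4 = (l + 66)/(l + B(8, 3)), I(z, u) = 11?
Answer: 4*I*√422 ≈ 82.171*I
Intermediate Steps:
B(L, G) = 0
F(l) = 4*(66 + l)/l (F(l) = 4*((l + 66)/(l + 0)) = 4*((66 + l)/l) = 4*(66 + l)/l)
√(F(I(2, -2)) - 6780) = √((4 + 264/11) - 6780) = √((4 + 264*(1/11)) - 6780) = √((4 + 24) - 6780) = √(28 - 6780) = √(-6752) = 4*I*√422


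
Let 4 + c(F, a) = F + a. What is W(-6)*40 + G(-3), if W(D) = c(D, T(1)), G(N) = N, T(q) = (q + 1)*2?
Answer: -243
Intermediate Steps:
T(q) = 2 + 2*q (T(q) = (1 + q)*2 = 2 + 2*q)
c(F, a) = -4 + F + a (c(F, a) = -4 + (F + a) = -4 + F + a)
W(D) = D (W(D) = -4 + D + (2 + 2*1) = -4 + D + (2 + 2) = -4 + D + 4 = D)
W(-6)*40 + G(-3) = -6*40 - 3 = -240 - 3 = -243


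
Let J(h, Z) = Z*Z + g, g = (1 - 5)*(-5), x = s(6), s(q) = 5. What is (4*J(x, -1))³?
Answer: 592704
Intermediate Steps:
x = 5
g = 20 (g = -4*(-5) = 20)
J(h, Z) = 20 + Z² (J(h, Z) = Z*Z + 20 = Z² + 20 = 20 + Z²)
(4*J(x, -1))³ = (4*(20 + (-1)²))³ = (4*(20 + 1))³ = (4*21)³ = 84³ = 592704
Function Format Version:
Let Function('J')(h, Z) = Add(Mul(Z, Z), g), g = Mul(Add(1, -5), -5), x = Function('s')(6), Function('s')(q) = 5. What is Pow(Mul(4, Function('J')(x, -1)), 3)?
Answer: 592704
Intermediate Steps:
x = 5
g = 20 (g = Mul(-4, -5) = 20)
Function('J')(h, Z) = Add(20, Pow(Z, 2)) (Function('J')(h, Z) = Add(Mul(Z, Z), 20) = Add(Pow(Z, 2), 20) = Add(20, Pow(Z, 2)))
Pow(Mul(4, Function('J')(x, -1)), 3) = Pow(Mul(4, Add(20, Pow(-1, 2))), 3) = Pow(Mul(4, Add(20, 1)), 3) = Pow(Mul(4, 21), 3) = Pow(84, 3) = 592704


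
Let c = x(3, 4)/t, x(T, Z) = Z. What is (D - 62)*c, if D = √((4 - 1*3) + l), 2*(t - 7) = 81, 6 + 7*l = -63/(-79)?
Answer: -496/95 + 8*√78526/52535 ≈ -5.1784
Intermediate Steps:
l = -411/553 (l = -6/7 + (-63/(-79))/7 = -6/7 + (-63*(-1/79))/7 = -6/7 + (⅐)*(63/79) = -6/7 + 9/79 = -411/553 ≈ -0.74322)
t = 95/2 (t = 7 + (½)*81 = 7 + 81/2 = 95/2 ≈ 47.500)
D = √78526/553 (D = √((4 - 1*3) - 411/553) = √((4 - 3) - 411/553) = √(1 - 411/553) = √(142/553) = √78526/553 ≈ 0.50674)
c = 8/95 (c = 4/(95/2) = 4*(2/95) = 8/95 ≈ 0.084211)
(D - 62)*c = (√78526/553 - 62)*(8/95) = (-62 + √78526/553)*(8/95) = -496/95 + 8*√78526/52535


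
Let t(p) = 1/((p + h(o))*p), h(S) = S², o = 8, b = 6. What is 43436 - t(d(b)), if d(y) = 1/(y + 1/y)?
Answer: 618701015/14244 ≈ 43436.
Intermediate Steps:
t(p) = 1/(p*(64 + p)) (t(p) = 1/((p + 8²)*p) = 1/((p + 64)*p) = 1/((64 + p)*p) = 1/(p*(64 + p)))
43436 - t(d(b)) = 43436 - 1/((6/(1 + 6²))*(64 + 6/(1 + 6²))) = 43436 - 1/((6/(1 + 36))*(64 + 6/(1 + 36))) = 43436 - 1/((6/37)*(64 + 6/37)) = 43436 - 1/((6*(1/37))*(64 + 6*(1/37))) = 43436 - 1/(6/37*(64 + 6/37)) = 43436 - 37/(6*2374/37) = 43436 - 37*37/(6*2374) = 43436 - 1*1369/14244 = 43436 - 1369/14244 = 618701015/14244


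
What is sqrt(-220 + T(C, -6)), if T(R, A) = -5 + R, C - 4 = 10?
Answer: I*sqrt(211) ≈ 14.526*I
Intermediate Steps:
C = 14 (C = 4 + 10 = 14)
sqrt(-220 + T(C, -6)) = sqrt(-220 + (-5 + 14)) = sqrt(-220 + 9) = sqrt(-211) = I*sqrt(211)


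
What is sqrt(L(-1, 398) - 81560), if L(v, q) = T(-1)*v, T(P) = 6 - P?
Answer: 9*I*sqrt(1007) ≈ 285.6*I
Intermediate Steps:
L(v, q) = 7*v (L(v, q) = (6 - 1*(-1))*v = (6 + 1)*v = 7*v)
sqrt(L(-1, 398) - 81560) = sqrt(7*(-1) - 81560) = sqrt(-7 - 81560) = sqrt(-81567) = 9*I*sqrt(1007)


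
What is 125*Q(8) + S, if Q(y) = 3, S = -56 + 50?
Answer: 369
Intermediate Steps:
S = -6
125*Q(8) + S = 125*3 - 6 = 375 - 6 = 369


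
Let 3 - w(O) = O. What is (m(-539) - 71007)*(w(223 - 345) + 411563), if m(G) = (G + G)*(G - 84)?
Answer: 247254460856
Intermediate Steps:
w(O) = 3 - O
m(G) = 2*G*(-84 + G) (m(G) = (2*G)*(-84 + G) = 2*G*(-84 + G))
(m(-539) - 71007)*(w(223 - 345) + 411563) = (2*(-539)*(-84 - 539) - 71007)*((3 - (223 - 345)) + 411563) = (2*(-539)*(-623) - 71007)*((3 - 1*(-122)) + 411563) = (671594 - 71007)*((3 + 122) + 411563) = 600587*(125 + 411563) = 600587*411688 = 247254460856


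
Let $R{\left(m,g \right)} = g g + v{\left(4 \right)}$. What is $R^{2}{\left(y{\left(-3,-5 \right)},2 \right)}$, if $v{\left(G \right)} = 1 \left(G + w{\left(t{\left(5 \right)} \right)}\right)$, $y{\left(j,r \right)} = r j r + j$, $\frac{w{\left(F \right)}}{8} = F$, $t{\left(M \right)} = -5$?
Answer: $1024$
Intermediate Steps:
$w{\left(F \right)} = 8 F$
$y{\left(j,r \right)} = j + j r^{2}$ ($y{\left(j,r \right)} = j r r + j = j r^{2} + j = j + j r^{2}$)
$v{\left(G \right)} = -40 + G$ ($v{\left(G \right)} = 1 \left(G + 8 \left(-5\right)\right) = 1 \left(G - 40\right) = 1 \left(-40 + G\right) = -40 + G$)
$R{\left(m,g \right)} = -36 + g^{2}$ ($R{\left(m,g \right)} = g g + \left(-40 + 4\right) = g^{2} - 36 = -36 + g^{2}$)
$R^{2}{\left(y{\left(-3,-5 \right)},2 \right)} = \left(-36 + 2^{2}\right)^{2} = \left(-36 + 4\right)^{2} = \left(-32\right)^{2} = 1024$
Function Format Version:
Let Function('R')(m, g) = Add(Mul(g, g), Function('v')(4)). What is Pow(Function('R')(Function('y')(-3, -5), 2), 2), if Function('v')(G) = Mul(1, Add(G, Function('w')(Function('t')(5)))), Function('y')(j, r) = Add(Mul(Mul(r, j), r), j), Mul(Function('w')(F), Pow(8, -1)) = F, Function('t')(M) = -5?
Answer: 1024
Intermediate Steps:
Function('w')(F) = Mul(8, F)
Function('y')(j, r) = Add(j, Mul(j, Pow(r, 2))) (Function('y')(j, r) = Add(Mul(Mul(j, r), r), j) = Add(Mul(j, Pow(r, 2)), j) = Add(j, Mul(j, Pow(r, 2))))
Function('v')(G) = Add(-40, G) (Function('v')(G) = Mul(1, Add(G, Mul(8, -5))) = Mul(1, Add(G, -40)) = Mul(1, Add(-40, G)) = Add(-40, G))
Function('R')(m, g) = Add(-36, Pow(g, 2)) (Function('R')(m, g) = Add(Mul(g, g), Add(-40, 4)) = Add(Pow(g, 2), -36) = Add(-36, Pow(g, 2)))
Pow(Function('R')(Function('y')(-3, -5), 2), 2) = Pow(Add(-36, Pow(2, 2)), 2) = Pow(Add(-36, 4), 2) = Pow(-32, 2) = 1024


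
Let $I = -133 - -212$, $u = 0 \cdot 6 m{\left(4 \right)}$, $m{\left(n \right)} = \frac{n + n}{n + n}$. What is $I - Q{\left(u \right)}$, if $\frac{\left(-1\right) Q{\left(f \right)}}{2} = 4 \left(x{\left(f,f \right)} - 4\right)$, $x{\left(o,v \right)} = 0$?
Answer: $47$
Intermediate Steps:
$m{\left(n \right)} = 1$ ($m{\left(n \right)} = \frac{2 n}{2 n} = 2 n \frac{1}{2 n} = 1$)
$u = 0$ ($u = 0 \cdot 6 \cdot 1 = 0 \cdot 1 = 0$)
$Q{\left(f \right)} = 32$ ($Q{\left(f \right)} = - 2 \cdot 4 \left(0 - 4\right) = - 2 \cdot 4 \left(-4\right) = \left(-2\right) \left(-16\right) = 32$)
$I = 79$ ($I = -133 + 212 = 79$)
$I - Q{\left(u \right)} = 79 - 32 = 47$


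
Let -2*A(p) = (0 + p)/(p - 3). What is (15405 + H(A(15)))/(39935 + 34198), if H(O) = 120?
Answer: 1725/8237 ≈ 0.20942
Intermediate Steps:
A(p) = -p/(2*(-3 + p)) (A(p) = -(0 + p)/(2*(p - 3)) = -p/(2*(-3 + p)))
(15405 + H(A(15)))/(39935 + 34198) = (15405 + 120)/(39935 + 34198) = 15525/74133 = 15525*(1/74133) = 1725/8237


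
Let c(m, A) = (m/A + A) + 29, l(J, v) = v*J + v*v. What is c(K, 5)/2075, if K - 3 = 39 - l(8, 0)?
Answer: 212/10375 ≈ 0.020434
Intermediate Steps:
l(J, v) = v² + J*v (l(J, v) = J*v + v² = v² + J*v)
K = 42 (K = 3 + (39 - 0*(8 + 0)) = 3 + (39 - 0*8) = 3 + (39 - 1*0) = 3 + (39 + 0) = 3 + 39 = 42)
c(m, A) = 29 + A + m/A (c(m, A) = (A + m/A) + 29 = 29 + A + m/A)
c(K, 5)/2075 = (29 + 5 + 42/5)/2075 = (29 + 5 + 42*(⅕))*(1/2075) = (29 + 5 + 42/5)*(1/2075) = (212/5)*(1/2075) = 212/10375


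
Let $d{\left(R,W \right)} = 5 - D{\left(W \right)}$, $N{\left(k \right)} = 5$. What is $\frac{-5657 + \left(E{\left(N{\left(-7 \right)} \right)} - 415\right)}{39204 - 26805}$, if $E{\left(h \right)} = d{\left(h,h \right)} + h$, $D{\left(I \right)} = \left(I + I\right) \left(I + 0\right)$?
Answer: $- \frac{6112}{12399} \approx -0.49294$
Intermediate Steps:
$D{\left(I \right)} = 2 I^{2}$ ($D{\left(I \right)} = 2 I I = 2 I^{2}$)
$d{\left(R,W \right)} = 5 - 2 W^{2}$
$E{\left(h \right)} = 5 + h - 2 h^{2}$ ($E{\left(h \right)} = \left(5 - 2 h^{2}\right) + h = 5 + h - 2 h^{2}$)
$\frac{-5657 + \left(E{\left(N{\left(-7 \right)} \right)} - 415\right)}{39204 - 26805} = \frac{-5657 + \left(\left(5 + 5 - 2 \cdot 5^{2}\right) - 415\right)}{39204 - 26805} = \frac{-5657 + \left(\left(5 + 5 - 50\right) - 415\right)}{12399} = \left(-5657 + \left(\left(5 + 5 - 50\right) - 415\right)\right) \frac{1}{12399} = \left(-5657 - 455\right) \frac{1}{12399} = \left(-6112\right) \frac{1}{12399} = - \frac{6112}{12399}$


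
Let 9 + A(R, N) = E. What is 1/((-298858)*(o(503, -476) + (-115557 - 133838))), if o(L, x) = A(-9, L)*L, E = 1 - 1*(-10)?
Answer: 1/74233039762 ≈ 1.3471e-11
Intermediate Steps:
E = 11 (E = 1 + 10 = 11)
A(R, N) = 2 (A(R, N) = -9 + 11 = 2)
o(L, x) = 2*L
1/((-298858)*(o(503, -476) + (-115557 - 133838))) = 1/((-298858)*(2*503 + (-115557 - 133838))) = -1/(298858*(1006 - 249395)) = -1/298858/(-248389) = -1/298858*(-1/248389) = 1/74233039762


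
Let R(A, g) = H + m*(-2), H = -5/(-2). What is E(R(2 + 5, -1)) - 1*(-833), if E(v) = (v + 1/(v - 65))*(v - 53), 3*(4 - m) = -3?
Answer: 746799/580 ≈ 1287.6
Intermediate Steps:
m = 5 (m = 4 - ⅓*(-3) = 4 + 1 = 5)
H = 5/2 (H = -5*(-½) = 5/2 ≈ 2.5000)
R(A, g) = -15/2 (R(A, g) = 5/2 + 5*(-2) = 5/2 - 10 = -15/2)
E(v) = (-53 + v)*(v + 1/(-65 + v)) (E(v) = (v + 1/(-65 + v))*(-53 + v) = (-53 + v)*(v + 1/(-65 + v)))
E(R(2 + 5, -1)) - 1*(-833) = (-53 + (-15/2)³ - 118*(-15/2)² + 3446*(-15/2))/(-65 - 15/2) - 1*(-833) = (-53 - 3375/8 - 118*225/4 - 25845)/(-145/2) + 833 = -2*(-53 - 3375/8 - 13275/2 - 25845)/145 + 833 = -2/145*(-263659/8) + 833 = 263659/580 + 833 = 746799/580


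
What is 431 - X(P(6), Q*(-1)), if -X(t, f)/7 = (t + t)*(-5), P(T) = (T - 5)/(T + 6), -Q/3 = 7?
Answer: 2551/6 ≈ 425.17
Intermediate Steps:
Q = -21 (Q = -3*7 = -21)
P(T) = (-5 + T)/(6 + T)
X(t, f) = 70*t (X(t, f) = -7*(t + t)*(-5) = -7*2*t*(-5) = -(-70)*t = 70*t)
431 - X(P(6), Q*(-1)) = 431 - 70*(-5 + 6)/(6 + 6) = 431 - 70*1/12 = 431 - 70*(1/12)*1 = 431 - 70/12 = 431 - 1*35/6 = 431 - 35/6 = 2551/6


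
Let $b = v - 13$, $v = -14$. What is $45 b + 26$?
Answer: $-1189$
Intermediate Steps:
$b = -27$ ($b = -14 - 13 = -27$)
$45 b + 26 = 45 \left(-27\right) + 26 = -1215 + 26 = -1189$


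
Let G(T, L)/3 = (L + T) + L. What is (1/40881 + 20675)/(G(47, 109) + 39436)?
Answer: 845214676/1644683511 ≈ 0.51391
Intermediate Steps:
G(T, L) = 3*T + 6*L (G(T, L) = 3*((L + T) + L) = 3*(T + 2*L) = 3*T + 6*L)
(1/40881 + 20675)/(G(47, 109) + 39436) = (1/40881 + 20675)/((3*47 + 6*109) + 39436) = (1/40881 + 20675)/((141 + 654) + 39436) = 845214676/(40881*(795 + 39436)) = (845214676/40881)/40231 = (845214676/40881)*(1/40231) = 845214676/1644683511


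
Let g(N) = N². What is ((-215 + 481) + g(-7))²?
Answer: 99225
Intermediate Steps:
((-215 + 481) + g(-7))² = ((-215 + 481) + (-7)²)² = (266 + 49)² = 315² = 99225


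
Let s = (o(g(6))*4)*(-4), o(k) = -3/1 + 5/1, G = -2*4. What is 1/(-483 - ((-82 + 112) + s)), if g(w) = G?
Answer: -1/481 ≈ -0.0020790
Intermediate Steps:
G = -8
g(w) = -8
o(k) = 2 (o(k) = -3*1 + 5*1 = -3 + 5 = 2)
s = -32 (s = (2*4)*(-4) = 8*(-4) = -32)
1/(-483 - ((-82 + 112) + s)) = 1/(-483 - ((-82 + 112) - 32)) = 1/(-483 - (30 - 32)) = 1/(-483 - 1*(-2)) = 1/(-483 + 2) = 1/(-481) = -1/481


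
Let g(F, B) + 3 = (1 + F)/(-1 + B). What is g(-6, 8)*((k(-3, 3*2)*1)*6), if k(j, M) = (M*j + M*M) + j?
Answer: -2340/7 ≈ -334.29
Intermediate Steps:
k(j, M) = j + M² + M*j (k(j, M) = (M*j + M²) + j = (M² + M*j) + j = j + M² + M*j)
g(F, B) = -3 + (1 + F)/(-1 + B)
g(-6, 8)*((k(-3, 3*2)*1)*6) = ((4 - 6 - 3*8)/(-1 + 8))*(((-3 + (3*2)² + (3*2)*(-3))*1)*6) = ((4 - 6 - 24)/7)*(((-3 + 6² + 6*(-3))*1)*6) = ((⅐)*(-26))*(((-3 + 36 - 18)*1)*6) = -26*15*1*6/7 = -390*6/7 = -26/7*90 = -2340/7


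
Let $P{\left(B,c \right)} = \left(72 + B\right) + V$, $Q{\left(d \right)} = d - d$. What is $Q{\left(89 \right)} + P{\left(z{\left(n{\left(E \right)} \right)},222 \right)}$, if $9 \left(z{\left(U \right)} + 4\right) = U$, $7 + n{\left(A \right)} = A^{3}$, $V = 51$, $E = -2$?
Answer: $\frac{352}{3} \approx 117.33$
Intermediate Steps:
$n{\left(A \right)} = -7 + A^{3}$
$z{\left(U \right)} = -4 + \frac{U}{9}$
$Q{\left(d \right)} = 0$
$P{\left(B,c \right)} = 123 + B$ ($P{\left(B,c \right)} = \left(72 + B\right) + 51 = 123 + B$)
$Q{\left(89 \right)} + P{\left(z{\left(n{\left(E \right)} \right)},222 \right)} = 0 + \left(123 - \left(4 - \frac{-7 + \left(-2\right)^{3}}{9}\right)\right) = 0 + \left(123 - \left(4 - \frac{-7 - 8}{9}\right)\right) = 0 + \left(123 + \left(-4 + \frac{1}{9} \left(-15\right)\right)\right) = 0 + \left(123 - \frac{17}{3}\right) = 0 + \frac{352}{3} = \frac{352}{3}$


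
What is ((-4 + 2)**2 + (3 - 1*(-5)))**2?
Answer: 144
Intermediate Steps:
((-4 + 2)**2 + (3 - 1*(-5)))**2 = ((-2)**2 + (3 + 5))**2 = (4 + 8)**2 = 12**2 = 144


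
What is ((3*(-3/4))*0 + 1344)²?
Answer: 1806336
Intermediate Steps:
((3*(-3/4))*0 + 1344)² = ((3*(-3*¼))*0 + 1344)² = ((3*(-¾))*0 + 1344)² = (-9/4*0 + 1344)² = (0 + 1344)² = 1344² = 1806336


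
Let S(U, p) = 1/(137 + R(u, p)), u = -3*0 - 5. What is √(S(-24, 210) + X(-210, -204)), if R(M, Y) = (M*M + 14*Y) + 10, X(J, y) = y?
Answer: I*√493910966/1556 ≈ 14.283*I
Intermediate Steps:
u = -5 (u = 0 - 5 = -5)
R(M, Y) = 10 + M² + 14*Y (R(M, Y) = (M² + 14*Y) + 10 = 10 + M² + 14*Y)
S(U, p) = 1/(172 + 14*p) (S(U, p) = 1/(137 + (10 + (-5)² + 14*p)) = 1/(137 + (10 + 25 + 14*p)) = 1/(137 + (35 + 14*p)) = 1/(172 + 14*p))
√(S(-24, 210) + X(-210, -204)) = √(1/(2*(86 + 7*210)) - 204) = √(1/(2*(86 + 1470)) - 204) = √((½)/1556 - 204) = √((½)*(1/1556) - 204) = √(1/3112 - 204) = √(-634847/3112) = I*√493910966/1556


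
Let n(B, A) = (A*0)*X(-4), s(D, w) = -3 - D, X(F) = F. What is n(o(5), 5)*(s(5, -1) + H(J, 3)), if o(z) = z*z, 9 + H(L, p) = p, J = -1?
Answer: 0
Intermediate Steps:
H(L, p) = -9 + p
o(z) = z²
n(B, A) = 0 (n(B, A) = (A*0)*(-4) = 0*(-4) = 0)
n(o(5), 5)*(s(5, -1) + H(J, 3)) = 0*((-3 - 1*5) + (-9 + 3)) = 0*((-3 - 5) - 6) = 0*(-8 - 6) = 0*(-14) = 0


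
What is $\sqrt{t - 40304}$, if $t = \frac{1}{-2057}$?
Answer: $\frac{i \sqrt{1409390593}}{187} \approx 200.76 i$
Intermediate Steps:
$t = - \frac{1}{2057} \approx -0.00048614$
$\sqrt{t - 40304} = \sqrt{- \frac{1}{2057} - 40304} = \sqrt{- \frac{82905329}{2057}} = \frac{i \sqrt{1409390593}}{187}$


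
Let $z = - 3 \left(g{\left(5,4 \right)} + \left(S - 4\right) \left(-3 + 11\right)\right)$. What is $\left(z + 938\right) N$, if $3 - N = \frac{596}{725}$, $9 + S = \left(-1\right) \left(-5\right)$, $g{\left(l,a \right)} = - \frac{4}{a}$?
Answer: $\frac{1789007}{725} \approx 2467.6$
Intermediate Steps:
$S = -4$ ($S = -9 - -5 = -9 + 5 = -4$)
$N = \frac{1579}{725}$ ($N = 3 - \frac{596}{725} = \frac{1579}{725} \approx 2.1779$)
$z = 195$ ($z = - 3 \left(- \frac{4}{4} + \left(-4 - 4\right) \left(-3 + 11\right)\right) = - 3 \left(\left(-4\right) \frac{1}{4} - 64\right) = - 3 \left(-1 - 64\right) = \left(-3\right) \left(-65\right) = 195$)
$\left(z + 938\right) N = \left(195 + 938\right) \frac{1579}{725} = 1133 \cdot \frac{1579}{725} = \frac{1789007}{725}$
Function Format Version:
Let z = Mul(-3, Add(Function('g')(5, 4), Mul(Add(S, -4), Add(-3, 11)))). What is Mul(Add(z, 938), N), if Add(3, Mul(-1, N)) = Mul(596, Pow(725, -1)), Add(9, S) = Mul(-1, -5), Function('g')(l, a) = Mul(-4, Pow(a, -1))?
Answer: Rational(1789007, 725) ≈ 2467.6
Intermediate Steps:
S = -4 (S = Add(-9, Mul(-1, -5)) = Add(-9, 5) = -4)
N = Rational(1579, 725) (N = Add(3, Mul(-1, Mul(596, Pow(725, -1)))) = Add(3, Mul(-1, Mul(596, Rational(1, 725)))) = Add(3, Mul(-1, Rational(596, 725))) = Add(3, Rational(-596, 725)) = Rational(1579, 725) ≈ 2.1779)
z = 195 (z = Mul(-3, Add(Mul(-4, Pow(4, -1)), Mul(Add(-4, -4), Add(-3, 11)))) = Mul(-3, Add(Mul(-4, Rational(1, 4)), Mul(-8, 8))) = Mul(-3, Add(-1, -64)) = Mul(-3, -65) = 195)
Mul(Add(z, 938), N) = Mul(Add(195, 938), Rational(1579, 725)) = Mul(1133, Rational(1579, 725)) = Rational(1789007, 725)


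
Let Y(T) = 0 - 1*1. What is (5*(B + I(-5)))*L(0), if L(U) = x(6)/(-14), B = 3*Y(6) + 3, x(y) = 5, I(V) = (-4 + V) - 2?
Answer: 275/14 ≈ 19.643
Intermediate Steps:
I(V) = -6 + V
Y(T) = -1 (Y(T) = 0 - 1 = -1)
B = 0 (B = 3*(-1) + 3 = -3 + 3 = 0)
L(U) = -5/14 (L(U) = 5/(-14) = 5*(-1/14) = -5/14)
(5*(B + I(-5)))*L(0) = (5*(0 + (-6 - 5)))*(-5/14) = (5*(0 - 11))*(-5/14) = (5*(-11))*(-5/14) = -55*(-5/14) = 275/14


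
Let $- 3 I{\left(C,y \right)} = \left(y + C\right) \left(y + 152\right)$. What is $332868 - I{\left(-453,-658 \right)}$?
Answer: $\frac{1560770}{3} \approx 5.2026 \cdot 10^{5}$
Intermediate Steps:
$I{\left(C,y \right)} = - \frac{\left(152 + y\right) \left(C + y\right)}{3}$ ($I{\left(C,y \right)} = - \frac{\left(y + C\right) \left(y + 152\right)}{3} = - \frac{\left(C + y\right) \left(152 + y\right)}{3} = - \frac{\left(152 + y\right) \left(C + y\right)}{3}$)
$332868 - I{\left(-453,-658 \right)} = 332868 - \left(\left(- \frac{152}{3}\right) \left(-453\right) - - \frac{100016}{3} - \frac{\left(-658\right)^{2}}{3} - \left(-151\right) \left(-658\right)\right) = 332868 - \left(22952 + \frac{100016}{3} - \frac{432964}{3} - 99358\right) = 332868 - - \frac{562166}{3} = 332868 + \frac{562166}{3} = \frac{1560770}{3}$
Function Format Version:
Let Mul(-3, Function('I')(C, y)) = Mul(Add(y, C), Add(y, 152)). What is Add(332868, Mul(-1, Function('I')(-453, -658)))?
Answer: Rational(1560770, 3) ≈ 5.2026e+5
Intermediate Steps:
Function('I')(C, y) = Mul(Rational(-1, 3), Add(152, y), Add(C, y)) (Function('I')(C, y) = Mul(Rational(-1, 3), Mul(Add(y, C), Add(y, 152))) = Mul(Rational(-1, 3), Mul(Add(C, y), Add(152, y))) = Mul(Rational(-1, 3), Mul(Add(152, y), Add(C, y))) = Mul(Rational(-1, 3), Add(152, y), Add(C, y)))
Add(332868, Mul(-1, Function('I')(-453, -658))) = Add(332868, Mul(-1, Add(Mul(Rational(-152, 3), -453), Mul(Rational(-152, 3), -658), Mul(Rational(-1, 3), Pow(-658, 2)), Mul(Rational(-1, 3), -453, -658)))) = Add(332868, Mul(-1, Add(22952, Rational(100016, 3), Mul(Rational(-1, 3), 432964), -99358))) = Add(332868, Mul(-1, Add(22952, Rational(100016, 3), Rational(-432964, 3), -99358))) = Add(332868, Mul(-1, Rational(-562166, 3))) = Add(332868, Rational(562166, 3)) = Rational(1560770, 3)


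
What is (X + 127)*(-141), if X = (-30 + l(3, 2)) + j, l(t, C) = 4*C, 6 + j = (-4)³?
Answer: -4935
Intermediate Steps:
j = -70 (j = -6 + (-4)³ = -6 - 64 = -70)
X = -92 (X = (-30 + 4*2) - 70 = (-30 + 8) - 70 = -22 - 70 = -92)
(X + 127)*(-141) = (-92 + 127)*(-141) = 35*(-141) = -4935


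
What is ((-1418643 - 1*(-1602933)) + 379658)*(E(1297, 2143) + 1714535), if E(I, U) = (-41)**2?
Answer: 967856580768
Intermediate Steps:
E(I, U) = 1681
((-1418643 - 1*(-1602933)) + 379658)*(E(1297, 2143) + 1714535) = ((-1418643 - 1*(-1602933)) + 379658)*(1681 + 1714535) = ((-1418643 + 1602933) + 379658)*1716216 = (184290 + 379658)*1716216 = 563948*1716216 = 967856580768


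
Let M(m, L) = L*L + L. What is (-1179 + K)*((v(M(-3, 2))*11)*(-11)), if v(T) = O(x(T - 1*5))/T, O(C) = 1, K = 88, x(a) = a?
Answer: 132011/6 ≈ 22002.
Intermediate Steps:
M(m, L) = L + L² (M(m, L) = L² + L = L + L²)
v(T) = 1/T
(-1179 + K)*((v(M(-3, 2))*11)*(-11)) = (-1179 + 88)*((11/(2*(1 + 2)))*(-11)) = -1091*11/(2*3)*(-11) = -1091*11/6*(-11) = -1091*(⅙)*11*(-11) = -12001*(-11)/6 = -1091*(-121/6) = 132011/6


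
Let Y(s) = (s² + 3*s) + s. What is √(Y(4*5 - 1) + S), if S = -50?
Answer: 3*√43 ≈ 19.672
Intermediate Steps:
Y(s) = s² + 4*s
√(Y(4*5 - 1) + S) = √((4*5 - 1)*(4 + (4*5 - 1)) - 50) = √((20 - 1)*(4 + (20 - 1)) - 50) = √(19*(4 + 19) - 50) = √(19*23 - 50) = √(437 - 50) = √387 = 3*√43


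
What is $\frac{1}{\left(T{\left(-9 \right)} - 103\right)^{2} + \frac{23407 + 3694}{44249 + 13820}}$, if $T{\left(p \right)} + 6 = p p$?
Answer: $\frac{58069}{45553197} \approx 0.0012748$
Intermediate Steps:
$T{\left(p \right)} = -6 + p^{2}$ ($T{\left(p \right)} = -6 + p p = -6 + p^{2}$)
$\frac{1}{\left(T{\left(-9 \right)} - 103\right)^{2} + \frac{23407 + 3694}{44249 + 13820}} = \frac{1}{\left(\left(-6 + \left(-9\right)^{2}\right) - 103\right)^{2} + \frac{23407 + 3694}{44249 + 13820}} = \frac{1}{\left(\left(-6 + 81\right) - 103\right)^{2} + \frac{27101}{58069}} = \frac{1}{\left(75 - 103\right)^{2} + 27101 \cdot \frac{1}{58069}} = \frac{1}{\left(-28\right)^{2} + \frac{27101}{58069}} = \frac{1}{784 + \frac{27101}{58069}} = \frac{1}{\frac{45553197}{58069}} = \frac{58069}{45553197}$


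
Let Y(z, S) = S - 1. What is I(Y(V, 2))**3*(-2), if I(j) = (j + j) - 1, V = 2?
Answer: -2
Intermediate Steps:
Y(z, S) = -1 + S
I(j) = -1 + 2*j (I(j) = 2*j - 1 = -1 + 2*j)
I(Y(V, 2))**3*(-2) = (-1 + 2*(-1 + 2))**3*(-2) = (-1 + 2*1)**3*(-2) = (-1 + 2)**3*(-2) = 1**3*(-2) = 1*(-2) = -2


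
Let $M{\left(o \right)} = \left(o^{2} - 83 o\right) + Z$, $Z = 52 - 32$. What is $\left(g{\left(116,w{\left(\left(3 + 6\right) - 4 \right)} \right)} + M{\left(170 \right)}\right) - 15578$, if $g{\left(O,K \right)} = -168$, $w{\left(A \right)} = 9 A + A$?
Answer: $-936$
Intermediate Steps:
$w{\left(A \right)} = 10 A$
$Z = 20$ ($Z = 52 - 32 = 20$)
$M{\left(o \right)} = 20 + o^{2} - 83 o$ ($M{\left(o \right)} = \left(o^{2} - 83 o\right) + 20 = 20 + o^{2} - 83 o$)
$\left(g{\left(116,w{\left(\left(3 + 6\right) - 4 \right)} \right)} + M{\left(170 \right)}\right) - 15578 = \left(-168 + \left(20 + 170^{2} - 14110\right)\right) - 15578 = \left(-168 + \left(20 + 28900 - 14110\right)\right) - 15578 = \left(-168 + 14810\right) - 15578 = 14642 - 15578 = -936$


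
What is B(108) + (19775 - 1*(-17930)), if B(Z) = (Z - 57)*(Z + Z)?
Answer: 48721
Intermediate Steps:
B(Z) = 2*Z*(-57 + Z) (B(Z) = (-57 + Z)*(2*Z) = 2*Z*(-57 + Z))
B(108) + (19775 - 1*(-17930)) = 2*108*(-57 + 108) + (19775 - 1*(-17930)) = 2*108*51 + (19775 + 17930) = 11016 + 37705 = 48721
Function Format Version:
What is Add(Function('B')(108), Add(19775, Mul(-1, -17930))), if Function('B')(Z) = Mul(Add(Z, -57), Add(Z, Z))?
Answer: 48721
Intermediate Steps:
Function('B')(Z) = Mul(2, Z, Add(-57, Z)) (Function('B')(Z) = Mul(Add(-57, Z), Mul(2, Z)) = Mul(2, Z, Add(-57, Z)))
Add(Function('B')(108), Add(19775, Mul(-1, -17930))) = Add(Mul(2, 108, Add(-57, 108)), Add(19775, Mul(-1, -17930))) = Add(Mul(2, 108, 51), Add(19775, 17930)) = Add(11016, 37705) = 48721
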